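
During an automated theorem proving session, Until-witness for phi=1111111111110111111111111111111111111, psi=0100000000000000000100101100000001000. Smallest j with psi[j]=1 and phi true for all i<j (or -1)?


(phi U psi) at 0: need smallest j with psi[j]=1 and phi[i]=1 for all i in [0,j).
Scan from step 0:
  step 0: phi=1, psi=0 -> continue
  step 1: psi=1 and phi held for [0,1) -> witness found
Witness step = 1

1


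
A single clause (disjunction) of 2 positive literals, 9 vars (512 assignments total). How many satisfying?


Step 1: Total=2^9=512
Step 2: Unsat when all 2 false: 2^7=128
Step 3: Sat=512-128=384

384


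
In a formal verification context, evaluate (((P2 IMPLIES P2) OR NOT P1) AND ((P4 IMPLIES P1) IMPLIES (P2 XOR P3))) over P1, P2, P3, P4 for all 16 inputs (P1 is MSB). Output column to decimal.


Formula: (((P2 IMPLIES P2) OR NOT P1) AND ((P4 IMPLIES P1) IMPLIES (P2 XOR P3))) over P1, P2, P3, P4 (16 rows)
Evaluate each row (bits = P1,P2,P3,P4, MSB first):
  row 0 [0000]: (((0 IMPLIES 0) OR NOT 0) AND ((0 IMPLIES 0) IMPLIES (0 XOR 0))) -> 0
  row 1 [0001]: (((0 IMPLIES 0) OR NOT 0) AND ((1 IMPLIES 0) IMPLIES (0 XOR 0))) -> 1
  row 2 [0010]: (((0 IMPLIES 0) OR NOT 0) AND ((0 IMPLIES 0) IMPLIES (0 XOR 1))) -> 1
  row 3 [0011]: (((0 IMPLIES 0) OR NOT 0) AND ((1 IMPLIES 0) IMPLIES (0 XOR 1))) -> 1
  row 4 [0100]: (((1 IMPLIES 1) OR NOT 0) AND ((0 IMPLIES 0) IMPLIES (1 XOR 0))) -> 1
  row 5 [0101]: (((1 IMPLIES 1) OR NOT 0) AND ((1 IMPLIES 0) IMPLIES (1 XOR 0))) -> 1
  row 6 [0110]: (((1 IMPLIES 1) OR NOT 0) AND ((0 IMPLIES 0) IMPLIES (1 XOR 1))) -> 0
  row 7 [0111]: (((1 IMPLIES 1) OR NOT 0) AND ((1 IMPLIES 0) IMPLIES (1 XOR 1))) -> 1
  row 8 [1000]: (((0 IMPLIES 0) OR NOT 1) AND ((0 IMPLIES 1) IMPLIES (0 XOR 0))) -> 0
  row 9 [1001]: (((0 IMPLIES 0) OR NOT 1) AND ((1 IMPLIES 1) IMPLIES (0 XOR 0))) -> 0
  row 10 [1010]: (((0 IMPLIES 0) OR NOT 1) AND ((0 IMPLIES 1) IMPLIES (0 XOR 1))) -> 1
  row 11 [1011]: (((0 IMPLIES 0) OR NOT 1) AND ((1 IMPLIES 1) IMPLIES (0 XOR 1))) -> 1
  row 12 [1100]: (((1 IMPLIES 1) OR NOT 1) AND ((0 IMPLIES 1) IMPLIES (1 XOR 0))) -> 1
  row 13 [1101]: (((1 IMPLIES 1) OR NOT 1) AND ((1 IMPLIES 1) IMPLIES (1 XOR 0))) -> 1
  row 14 [1110]: (((1 IMPLIES 1) OR NOT 1) AND ((0 IMPLIES 1) IMPLIES (1 XOR 1))) -> 0
  row 15 [1111]: (((1 IMPLIES 1) OR NOT 1) AND ((1 IMPLIES 1) IMPLIES (1 XOR 1))) -> 0
Full result column, 4 rows per line (P1,P2 fixed per line; P3,P4 runs 00..11 left to right):
  rows 0-3 [P1,P2=00]: 0111  = hex 7
  rows 4-7 [P1,P2=01]: 1101  = hex D
  rows 8-11 [P1,P2=10]: 0011  = hex 3
  rows 12-15 [P1,P2=11]: 1100  = hex C
Output column (row 0 .. row 15) = 0111110100111100
Output column grouped in 4s = 0111 1101 0011 1100 = 0x7D3C
Convert to decimal digit by digit (value = value*16 + digit):
  7 -> 7
  7*16 + 13 (D) = 125
  125*16 + 3 = 2003
  2003*16 + 12 (C) = 32060
Decimal = 32060

32060


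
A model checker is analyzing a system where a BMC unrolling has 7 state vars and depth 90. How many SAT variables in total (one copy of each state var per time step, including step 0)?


BMC unrolls to depth k, creating one copy of each state var for steps 0..k.
Step count = 90 + 1 = 91 (steps 0 through 90)
Vars per step = 7
Total = 7 * 91 = 637

637


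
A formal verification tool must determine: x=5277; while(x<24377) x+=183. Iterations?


Step 1: x goes from 5277 toward 24377 by 183; the body runs while x<24377, so iterations = ceil((bound-start)/step)
Step 2: Distance=19100
Step 3: ceil(19100/183)=105

105


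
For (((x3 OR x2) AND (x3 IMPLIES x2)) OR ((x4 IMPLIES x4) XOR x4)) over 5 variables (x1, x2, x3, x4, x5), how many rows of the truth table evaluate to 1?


Formula: (((x3 OR x2) AND (x3 IMPLIES x2)) OR ((x4 IMPLIES x4) XOR x4)) over 5 vars (32 rows)
Evaluate each row (x1, x2, x3, x4, x5 as bits, MSB first):
  row 0 [00000]: (((0 OR 0) AND (0 IMPLIES 0)) OR ((0 IMPLIES 0) XOR 0)) -> 1
  row 1 [00001]: (((0 OR 0) AND (0 IMPLIES 0)) OR ((0 IMPLIES 0) XOR 0)) -> 1
  row 2 [00010]: (((0 OR 0) AND (0 IMPLIES 0)) OR ((1 IMPLIES 1) XOR 1)) -> 0
  row 3 [00011]: (((0 OR 0) AND (0 IMPLIES 0)) OR ((1 IMPLIES 1) XOR 1)) -> 0
  row 4 [00100]: (((1 OR 0) AND (1 IMPLIES 0)) OR ((0 IMPLIES 0) XOR 0)) -> 1
  row 5 [00101]: (((1 OR 0) AND (1 IMPLIES 0)) OR ((0 IMPLIES 0) XOR 0)) -> 1
  row 6 [00110]: (((1 OR 0) AND (1 IMPLIES 0)) OR ((1 IMPLIES 1) XOR 1)) -> 0
  row 7 [00111]: (((1 OR 0) AND (1 IMPLIES 0)) OR ((1 IMPLIES 1) XOR 1)) -> 0
  row 8 [01000]: (((0 OR 1) AND (0 IMPLIES 1)) OR ((0 IMPLIES 0) XOR 0)) -> 1
  row 9 [01001]: (((0 OR 1) AND (0 IMPLIES 1)) OR ((0 IMPLIES 0) XOR 0)) -> 1
  row 10 [01010]: (((0 OR 1) AND (0 IMPLIES 1)) OR ((1 IMPLIES 1) XOR 1)) -> 1
  row 11 [01011]: (((0 OR 1) AND (0 IMPLIES 1)) OR ((1 IMPLIES 1) XOR 1)) -> 1
  row 12 [01100]: (((1 OR 1) AND (1 IMPLIES 1)) OR ((0 IMPLIES 0) XOR 0)) -> 1
  row 13 [01101]: (((1 OR 1) AND (1 IMPLIES 1)) OR ((0 IMPLIES 0) XOR 0)) -> 1
  row 14 [01110]: (((1 OR 1) AND (1 IMPLIES 1)) OR ((1 IMPLIES 1) XOR 1)) -> 1
  row 15 [01111]: (((1 OR 1) AND (1 IMPLIES 1)) OR ((1 IMPLIES 1) XOR 1)) -> 1
  row 16 [10000]: (((0 OR 0) AND (0 IMPLIES 0)) OR ((0 IMPLIES 0) XOR 0)) -> 1
  row 17 [10001]: (((0 OR 0) AND (0 IMPLIES 0)) OR ((0 IMPLIES 0) XOR 0)) -> 1
  row 18 [10010]: (((0 OR 0) AND (0 IMPLIES 0)) OR ((1 IMPLIES 1) XOR 1)) -> 0
  row 19 [10011]: (((0 OR 0) AND (0 IMPLIES 0)) OR ((1 IMPLIES 1) XOR 1)) -> 0
  row 20 [10100]: (((1 OR 0) AND (1 IMPLIES 0)) OR ((0 IMPLIES 0) XOR 0)) -> 1
  row 21 [10101]: (((1 OR 0) AND (1 IMPLIES 0)) OR ((0 IMPLIES 0) XOR 0)) -> 1
  row 22 [10110]: (((1 OR 0) AND (1 IMPLIES 0)) OR ((1 IMPLIES 1) XOR 1)) -> 0
  row 23 [10111]: (((1 OR 0) AND (1 IMPLIES 0)) OR ((1 IMPLIES 1) XOR 1)) -> 0
  row 24 [11000]: (((0 OR 1) AND (0 IMPLIES 1)) OR ((0 IMPLIES 0) XOR 0)) -> 1
  row 25 [11001]: (((0 OR 1) AND (0 IMPLIES 1)) OR ((0 IMPLIES 0) XOR 0)) -> 1
  row 26 [11010]: (((0 OR 1) AND (0 IMPLIES 1)) OR ((1 IMPLIES 1) XOR 1)) -> 1
  row 27 [11011]: (((0 OR 1) AND (0 IMPLIES 1)) OR ((1 IMPLIES 1) XOR 1)) -> 1
  row 28 [11100]: (((1 OR 1) AND (1 IMPLIES 1)) OR ((0 IMPLIES 0) XOR 0)) -> 1
  row 29 [11101]: (((1 OR 1) AND (1 IMPLIES 1)) OR ((0 IMPLIES 0) XOR 0)) -> 1
  row 30 [11110]: (((1 OR 1) AND (1 IMPLIES 1)) OR ((1 IMPLIES 1) XOR 1)) -> 1
  row 31 [11111]: (((1 OR 1) AND (1 IMPLIES 1)) OR ((1 IMPLIES 1) XOR 1)) -> 1
Full result column, 8 rows per line (x1,x2 fixed per line; x3,x4,x5 runs 000..111 left to right):
  rows 0-7 [x1,x2=00]: 11001100  (ones: 4)
  rows 8-15 [x1,x2=01]: 11111111  (ones: 8)
  rows 16-23 [x1,x2=10]: 11001100  (ones: 4)
  rows 24-31 [x1,x2=11]: 11111111  (ones: 8)
Count of 1-rows = 4+8+4+8 = 24

24


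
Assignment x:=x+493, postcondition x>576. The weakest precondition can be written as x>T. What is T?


Formula: wp(x:=E, P) = P[E/x] (substitute E for x in postcondition)
Step 1: Postcondition: x>576
Step 2: Substitute x+493 for x: x+493>576
Step 3: Solve for x: x > 576-493 = 83

83


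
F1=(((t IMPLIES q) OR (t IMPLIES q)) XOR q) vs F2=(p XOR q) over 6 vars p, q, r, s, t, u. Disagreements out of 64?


F1 = (((t IMPLIES q) OR (t IMPLIES q)) XOR q)
F2 = (p XOR q)
Evaluate both on each of 64 rows (bits = p,q,r,s,t,u):
  row 0 [000000]: F1=1 F2=0 (differ) -> 1
  row 1 [000001]: F1=1 F2=0 (differ) -> 1
  row 2 [000010]: F1=0 F2=0 -> 0
  row 3 [000011]: F1=0 F2=0 -> 0
  row 4 [000100]: F1=1 F2=0 (differ) -> 1
  (every remaining row is evaluated the same way; all 64 results are listed next)
Full result column, 8 rows per line (p,q,r fixed per line; s,t,u runs 000..111 left to right):
  rows 0-7 [p,q,r=000]: 11001100  (ones: 4)
  rows 8-15 [p,q,r=001]: 11001100  (ones: 4)
  rows 16-23 [p,q,r=010]: 11111111  (ones: 8)
  rows 24-31 [p,q,r=011]: 11111111  (ones: 8)
  rows 32-39 [p,q,r=100]: 00110011  (ones: 4)
  rows 40-47 [p,q,r=101]: 00110011  (ones: 4)
  rows 48-55 [p,q,r=110]: 00000000  (ones: 0)
  rows 56-63 [p,q,r=111]: 00000000  (ones: 0)
Disagreements = 4+4+8+8+4+4+0+0 = 32

32


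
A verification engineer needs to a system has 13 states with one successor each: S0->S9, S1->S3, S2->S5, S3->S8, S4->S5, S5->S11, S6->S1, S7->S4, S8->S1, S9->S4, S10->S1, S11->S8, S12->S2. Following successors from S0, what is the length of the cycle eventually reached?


Trace from S0 until a state repeats:
  S0 -> S9 -> S4 -> S5 -> S11 -> S8 -> S1 -> S3 -> S8
S8 first seen at step 5, revisited at step 8.
Cycle length = 8 - 5 = 3

3


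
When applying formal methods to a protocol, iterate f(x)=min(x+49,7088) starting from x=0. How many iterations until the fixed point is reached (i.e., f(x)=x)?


Step 1: x=0, cap=7088, increment=49
Step 2: x grows by 49 each step until capped at 7088; fixed point is x=7088
Step 3: iterations = ceil(7088/49) = 145

145


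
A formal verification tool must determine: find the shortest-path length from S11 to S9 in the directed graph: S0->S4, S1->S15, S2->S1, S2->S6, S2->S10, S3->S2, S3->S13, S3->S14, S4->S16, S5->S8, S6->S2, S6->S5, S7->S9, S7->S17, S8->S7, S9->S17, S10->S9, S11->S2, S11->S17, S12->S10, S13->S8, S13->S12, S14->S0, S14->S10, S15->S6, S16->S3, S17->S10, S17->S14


BFS layer-by-layer from S11:
  dist 0: {S11}
  dist 1: {S2, S17}
  dist 2: {S1, S6, S10, S14}
  dist 3: {S0, S5, S9, S15}
  -> S9 reached at distance 3
Shortest path length = 3

3


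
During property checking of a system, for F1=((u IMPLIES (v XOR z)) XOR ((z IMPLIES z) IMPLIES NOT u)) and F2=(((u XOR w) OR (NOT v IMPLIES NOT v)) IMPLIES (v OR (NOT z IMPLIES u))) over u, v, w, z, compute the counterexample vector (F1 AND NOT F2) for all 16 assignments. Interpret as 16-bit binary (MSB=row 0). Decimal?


F1 = ((u IMPLIES (v XOR z)) XOR ((z IMPLIES z) IMPLIES NOT u))
F2 = (((u XOR w) OR (NOT v IMPLIES NOT v)) IMPLIES (v OR (NOT z IMPLIES u)))
Counterexample to F1=>F2 is where F1=1 and F2=0.
Evaluate each row (bits = u,v,w,z, MSB first):
  row 0 [0000]: F1=0 F2=0 -> F1&~F2 -> 0
  row 1 [0001]: F1=0 F2=1 -> F1&~F2 -> 0
  row 2 [0010]: F1=0 F2=0 -> F1&~F2 -> 0
  row 3 [0011]: F1=0 F2=1 -> F1&~F2 -> 0
  row 4 [0100]: F1=0 F2=1 -> F1&~F2 -> 0
  row 5 [0101]: F1=0 F2=1 -> F1&~F2 -> 0
  row 6 [0110]: F1=0 F2=1 -> F1&~F2 -> 0
  row 7 [0111]: F1=0 F2=1 -> F1&~F2 -> 0
  row 8 [1000]: F1=0 F2=1 -> F1&~F2 -> 0
  row 9 [1001]: F1=1 F2=1 -> F1&~F2 -> 0
  row 10 [1010]: F1=0 F2=1 -> F1&~F2 -> 0
  row 11 [1011]: F1=1 F2=1 -> F1&~F2 -> 0
  row 12 [1100]: F1=1 F2=1 -> F1&~F2 -> 0
  row 13 [1101]: F1=0 F2=1 -> F1&~F2 -> 0
  row 14 [1110]: F1=1 F2=1 -> F1&~F2 -> 0
  row 15 [1111]: F1=0 F2=1 -> F1&~F2 -> 0
Full result column, 4 rows per line (u,v fixed per line; w,z runs 00..11 left to right):
  rows 0-3 [u,v=00]: 0000  = hex 0
  rows 4-7 [u,v=01]: 0000  = hex 0
  rows 8-11 [u,v=10]: 0000  = hex 0
  rows 12-15 [u,v=11]: 0000  = hex 0
Counterexample vector (row 0 .. row 15) = 0000000000000000
Output column grouped in 4s = 0000 0000 0000 0000 = 0x0000
Convert to decimal digit by digit (value = value*16 + digit):
  0 -> 0
  0*16 + 0 = 0
  0*16 + 0 = 0
  0*16 + 0 = 0
Decimal = 0

0


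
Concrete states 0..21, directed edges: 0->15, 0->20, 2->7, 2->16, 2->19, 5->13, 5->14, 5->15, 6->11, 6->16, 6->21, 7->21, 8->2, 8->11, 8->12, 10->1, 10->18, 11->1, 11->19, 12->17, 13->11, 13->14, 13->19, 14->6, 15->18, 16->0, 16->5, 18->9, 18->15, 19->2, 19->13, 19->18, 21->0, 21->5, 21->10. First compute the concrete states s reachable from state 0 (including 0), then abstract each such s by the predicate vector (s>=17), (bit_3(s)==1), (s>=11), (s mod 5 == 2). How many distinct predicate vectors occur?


BFS from 0:
Concrete reachable: {0, 9, 15, 18, 20}
Abstract via predicates (s>=17), (bit_3(s)==1), (s>=11), (s mod 5 == 2):
  (0,0,0,0) <- {0}
  (0,1,0,0) <- {9}
  (0,1,1,0) <- {15}
  (1,0,1,0) <- {18, 20}
Distinct abstract states = 4

4


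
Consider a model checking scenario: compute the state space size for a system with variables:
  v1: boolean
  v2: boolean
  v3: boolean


State space = product of domain sizes of all variables.
Domain sizes:
  v1 (boolean): 2
  v2 (boolean): 2
  v3 (boolean): 2
Product = 2 * 2 * 2 = 8

8


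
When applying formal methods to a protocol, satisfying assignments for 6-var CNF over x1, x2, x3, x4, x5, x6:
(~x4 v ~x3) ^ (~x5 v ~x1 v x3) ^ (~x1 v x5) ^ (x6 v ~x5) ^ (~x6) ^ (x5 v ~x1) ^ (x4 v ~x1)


CNF with 7 clauses over 6 vars (64 assignments).
An assignment satisfies CNF iff every clause has >=1 true literal.
Check each row (bits = x1,x2,x3,x4,x5,x6; clause T/F shown):
  row 0 [000000]: clauses=TTTTTTT -> 1
  row 1 [000001]: clauses=TTTTFTT -> 0
  row 2 [000010]: clauses=TTTFTTT -> 0
  row 3 [000011]: clauses=TTTTFTT -> 0
  row 4 [000100]: clauses=TTTTTTT -> 1
  (every remaining row is evaluated the same way; all 64 results are listed next)
Full result column, 8 rows per line (x1,x2,x3 fixed per line; x4,x5,x6 runs 000..111 left to right):
  rows 0-7 [x1,x2,x3=000]: 10001000  (ones: 2)
  rows 8-15 [x1,x2,x3=001]: 10000000  (ones: 1)
  rows 16-23 [x1,x2,x3=010]: 10001000  (ones: 2)
  rows 24-31 [x1,x2,x3=011]: 10000000  (ones: 1)
  rows 32-39 [x1,x2,x3=100]: 00000000  (ones: 0)
  rows 40-47 [x1,x2,x3=101]: 00000000  (ones: 0)
  rows 48-55 [x1,x2,x3=110]: 00000000  (ones: 0)
  rows 56-63 [x1,x2,x3=111]: 00000000  (ones: 0)
Satisfying assignments = 2+1+2+1+0+0+0+0 = 6

6


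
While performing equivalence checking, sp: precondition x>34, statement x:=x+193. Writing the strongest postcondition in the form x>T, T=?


Formula: sp(P, x:=E) = exists old_x. (x = E[old_x/x]) AND P[old_x/x] (old_x is the value of x before the assignment; eliminate old_x by solving x = E[old_x/x] for old_x)
Step 1: Precondition P: x>34, i.e. old_x > 34
Step 2: Assignment gives x = old_x + 193, so old_x = x - 193
Step 3: Substitute into P: x - 193 > 34
Step 4: Simplify: x > 34+193 = 227

227


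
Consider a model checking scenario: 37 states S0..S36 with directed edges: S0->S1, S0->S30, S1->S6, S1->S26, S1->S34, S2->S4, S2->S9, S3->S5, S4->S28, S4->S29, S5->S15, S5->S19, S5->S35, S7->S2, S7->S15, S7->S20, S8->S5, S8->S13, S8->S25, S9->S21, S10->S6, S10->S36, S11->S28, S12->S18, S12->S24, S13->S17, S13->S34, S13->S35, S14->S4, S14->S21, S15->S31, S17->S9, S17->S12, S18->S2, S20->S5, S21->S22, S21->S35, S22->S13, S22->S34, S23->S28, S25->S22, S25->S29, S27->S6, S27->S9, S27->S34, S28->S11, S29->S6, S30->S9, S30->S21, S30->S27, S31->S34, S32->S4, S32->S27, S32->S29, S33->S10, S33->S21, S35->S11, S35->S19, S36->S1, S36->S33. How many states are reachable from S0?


BFS from S0:
  layer 0: {S0}
  layer 1: {S1, S30}
  layer 2: {S6, S9, S21, S26, S27, S34}
  layer 3: {S22, S35}
  layer 4: {S11, S13, S19}
  layer 5: {S17, S28}
  layer 6: {S12}
  layer 7: {S18, S24}
  layer 8: {S2}
  layer 9: {S4}
  layer 10: {S29}
Reachable set: {S0, S1, S2, S4, S6, S9, S11, S12, S13, S17, S18, S19, S21, S22, S24, S26, S27, S28, S29, S30, S34, S35}
Count = 22

22


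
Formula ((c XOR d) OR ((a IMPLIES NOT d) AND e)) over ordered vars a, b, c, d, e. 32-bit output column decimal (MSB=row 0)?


Formula: ((c XOR d) OR ((a IMPLIES NOT d) AND e)) over a, b, c, d, e (32 rows)
Evaluate each row (bits = a,b,c,d,e, MSB first):
  row 0 [00000]: ((0 XOR 0) OR ((0 IMPLIES NOT 0) AND 0)) -> 0
  row 1 [00001]: ((0 XOR 0) OR ((0 IMPLIES NOT 0) AND 1)) -> 1
  row 2 [00010]: ((0 XOR 1) OR ((0 IMPLIES NOT 1) AND 0)) -> 1
  row 3 [00011]: ((0 XOR 1) OR ((0 IMPLIES NOT 1) AND 1)) -> 1
  row 4 [00100]: ((1 XOR 0) OR ((0 IMPLIES NOT 0) AND 0)) -> 1
  row 5 [00101]: ((1 XOR 0) OR ((0 IMPLIES NOT 0) AND 1)) -> 1
  row 6 [00110]: ((1 XOR 1) OR ((0 IMPLIES NOT 1) AND 0)) -> 0
  row 7 [00111]: ((1 XOR 1) OR ((0 IMPLIES NOT 1) AND 1)) -> 1
  row 8 [01000]: ((0 XOR 0) OR ((0 IMPLIES NOT 0) AND 0)) -> 0
  row 9 [01001]: ((0 XOR 0) OR ((0 IMPLIES NOT 0) AND 1)) -> 1
  row 10 [01010]: ((0 XOR 1) OR ((0 IMPLIES NOT 1) AND 0)) -> 1
  row 11 [01011]: ((0 XOR 1) OR ((0 IMPLIES NOT 1) AND 1)) -> 1
  row 12 [01100]: ((1 XOR 0) OR ((0 IMPLIES NOT 0) AND 0)) -> 1
  row 13 [01101]: ((1 XOR 0) OR ((0 IMPLIES NOT 0) AND 1)) -> 1
  row 14 [01110]: ((1 XOR 1) OR ((0 IMPLIES NOT 1) AND 0)) -> 0
  row 15 [01111]: ((1 XOR 1) OR ((0 IMPLIES NOT 1) AND 1)) -> 1
  row 16 [10000]: ((0 XOR 0) OR ((1 IMPLIES NOT 0) AND 0)) -> 0
  row 17 [10001]: ((0 XOR 0) OR ((1 IMPLIES NOT 0) AND 1)) -> 1
  row 18 [10010]: ((0 XOR 1) OR ((1 IMPLIES NOT 1) AND 0)) -> 1
  row 19 [10011]: ((0 XOR 1) OR ((1 IMPLIES NOT 1) AND 1)) -> 1
  row 20 [10100]: ((1 XOR 0) OR ((1 IMPLIES NOT 0) AND 0)) -> 1
  row 21 [10101]: ((1 XOR 0) OR ((1 IMPLIES NOT 0) AND 1)) -> 1
  row 22 [10110]: ((1 XOR 1) OR ((1 IMPLIES NOT 1) AND 0)) -> 0
  row 23 [10111]: ((1 XOR 1) OR ((1 IMPLIES NOT 1) AND 1)) -> 0
  row 24 [11000]: ((0 XOR 0) OR ((1 IMPLIES NOT 0) AND 0)) -> 0
  row 25 [11001]: ((0 XOR 0) OR ((1 IMPLIES NOT 0) AND 1)) -> 1
  row 26 [11010]: ((0 XOR 1) OR ((1 IMPLIES NOT 1) AND 0)) -> 1
  row 27 [11011]: ((0 XOR 1) OR ((1 IMPLIES NOT 1) AND 1)) -> 1
  row 28 [11100]: ((1 XOR 0) OR ((1 IMPLIES NOT 0) AND 0)) -> 1
  row 29 [11101]: ((1 XOR 0) OR ((1 IMPLIES NOT 0) AND 1)) -> 1
  row 30 [11110]: ((1 XOR 1) OR ((1 IMPLIES NOT 1) AND 0)) -> 0
  row 31 [11111]: ((1 XOR 1) OR ((1 IMPLIES NOT 1) AND 1)) -> 0
Full result column, 4 rows per line (a,b,c fixed per line; d,e runs 00..11 left to right):
  rows 0-3 [a,b,c=000]: 0111  = hex 7
  rows 4-7 [a,b,c=001]: 1101  = hex D
  rows 8-11 [a,b,c=010]: 0111  = hex 7
  rows 12-15 [a,b,c=011]: 1101  = hex D
  rows 16-19 [a,b,c=100]: 0111  = hex 7
  rows 20-23 [a,b,c=101]: 1100  = hex C
  rows 24-27 [a,b,c=110]: 0111  = hex 7
  rows 28-31 [a,b,c=111]: 1100  = hex C
Output column (row 0 .. row 31) = 01111101011111010111110001111100
Output column grouped in 4s = 0111 1101 0111 1101 0111 1100 0111 1100 = 0x7D7D7C7C
Convert to decimal digit by digit (value = value*16 + digit):
  7 -> 7
  7*16 + 13 (D) = 125
  125*16 + 7 = 2007
  2007*16 + 13 (D) = 32125
  32125*16 + 7 = 514007
  514007*16 + 12 (C) = 8224124
  8224124*16 + 7 = 131585991
  131585991*16 + 12 (C) = 2105375868
Decimal = 2105375868

2105375868


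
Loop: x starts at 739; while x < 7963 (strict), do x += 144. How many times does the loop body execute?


Step 1: x goes from 739 toward 7963 by 144; the body runs while x<7963, so iterations = ceil((bound-start)/step)
Step 2: Distance=7224
Step 3: ceil(7224/144)=51

51


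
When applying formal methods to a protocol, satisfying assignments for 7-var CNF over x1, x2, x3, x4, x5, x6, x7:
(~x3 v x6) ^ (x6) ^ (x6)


CNF with 3 clauses over 7 vars (128 assignments).
An assignment satisfies CNF iff every clause has >=1 true literal.
Check each row (bits = x1,x2,x3,x4,x5,x6,x7; clause T/F shown):
  row 0 [0000000]: clauses=TFF -> 0
  row 1 [0000001]: clauses=TFF -> 0
  row 2 [0000010]: clauses=TTT -> 1
  row 3 [0000011]: clauses=TTT -> 1
  row 4 [0000100]: clauses=TFF -> 0
  (every remaining row is evaluated the same way; all 128 results are listed next)
Full result column, 8 rows per line (x1,x2,x3,x4 fixed per line; x5,x6,x7 runs 000..111 left to right):
  rows 0-7 [x1,x2,x3,x4=0000]: 00110011  (ones: 4)
  rows 8-15 [x1,x2,x3,x4=0001]: 00110011  (ones: 4)
  rows 16-23 [x1,x2,x3,x4=0010]: 00110011  (ones: 4)
  rows 24-31 [x1,x2,x3,x4=0011]: 00110011  (ones: 4)
  rows 32-39 [x1,x2,x3,x4=0100]: 00110011  (ones: 4)
  rows 40-47 [x1,x2,x3,x4=0101]: 00110011  (ones: 4)
  rows 48-55 [x1,x2,x3,x4=0110]: 00110011  (ones: 4)
  rows 56-63 [x1,x2,x3,x4=0111]: 00110011  (ones: 4)
  rows 64-71 [x1,x2,x3,x4=1000]: 00110011  (ones: 4)
  rows 72-79 [x1,x2,x3,x4=1001]: 00110011  (ones: 4)
  rows 80-87 [x1,x2,x3,x4=1010]: 00110011  (ones: 4)
  rows 88-95 [x1,x2,x3,x4=1011]: 00110011  (ones: 4)
  rows 96-103 [x1,x2,x3,x4=1100]: 00110011  (ones: 4)
  rows 104-111 [x1,x2,x3,x4=1101]: 00110011  (ones: 4)
  rows 112-119 [x1,x2,x3,x4=1110]: 00110011  (ones: 4)
  rows 120-127 [x1,x2,x3,x4=1111]: 00110011  (ones: 4)
Satisfying assignments = 4+4+4+4+4+4+4+4+4+4+4+4+4+4+4+4 = 64

64


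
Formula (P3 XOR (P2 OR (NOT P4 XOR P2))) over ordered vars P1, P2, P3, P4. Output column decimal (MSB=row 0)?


Formula: (P3 XOR (P2 OR (NOT P4 XOR P2))) over P1, P2, P3, P4 (16 rows)
Evaluate each row (bits = P1,P2,P3,P4, MSB first):
  row 0 [0000]: (0 XOR (0 OR (NOT 0 XOR 0))) -> 1
  row 1 [0001]: (0 XOR (0 OR (NOT 1 XOR 0))) -> 0
  row 2 [0010]: (1 XOR (0 OR (NOT 0 XOR 0))) -> 0
  row 3 [0011]: (1 XOR (0 OR (NOT 1 XOR 0))) -> 1
  row 4 [0100]: (0 XOR (1 OR (NOT 0 XOR 1))) -> 1
  row 5 [0101]: (0 XOR (1 OR (NOT 1 XOR 1))) -> 1
  row 6 [0110]: (1 XOR (1 OR (NOT 0 XOR 1))) -> 0
  row 7 [0111]: (1 XOR (1 OR (NOT 1 XOR 1))) -> 0
  row 8 [1000]: (0 XOR (0 OR (NOT 0 XOR 0))) -> 1
  row 9 [1001]: (0 XOR (0 OR (NOT 1 XOR 0))) -> 0
  row 10 [1010]: (1 XOR (0 OR (NOT 0 XOR 0))) -> 0
  row 11 [1011]: (1 XOR (0 OR (NOT 1 XOR 0))) -> 1
  row 12 [1100]: (0 XOR (1 OR (NOT 0 XOR 1))) -> 1
  row 13 [1101]: (0 XOR (1 OR (NOT 1 XOR 1))) -> 1
  row 14 [1110]: (1 XOR (1 OR (NOT 0 XOR 1))) -> 0
  row 15 [1111]: (1 XOR (1 OR (NOT 1 XOR 1))) -> 0
Full result column, 4 rows per line (P1,P2 fixed per line; P3,P4 runs 00..11 left to right):
  rows 0-3 [P1,P2=00]: 1001  = hex 9
  rows 4-7 [P1,P2=01]: 1100  = hex C
  rows 8-11 [P1,P2=10]: 1001  = hex 9
  rows 12-15 [P1,P2=11]: 1100  = hex C
Output column (row 0 .. row 15) = 1001110010011100
Output column grouped in 4s = 1001 1100 1001 1100 = 0x9C9C
Convert to decimal digit by digit (value = value*16 + digit):
  9 -> 9
  9*16 + 12 (C) = 156
  156*16 + 9 = 2505
  2505*16 + 12 (C) = 40092
Decimal = 40092

40092


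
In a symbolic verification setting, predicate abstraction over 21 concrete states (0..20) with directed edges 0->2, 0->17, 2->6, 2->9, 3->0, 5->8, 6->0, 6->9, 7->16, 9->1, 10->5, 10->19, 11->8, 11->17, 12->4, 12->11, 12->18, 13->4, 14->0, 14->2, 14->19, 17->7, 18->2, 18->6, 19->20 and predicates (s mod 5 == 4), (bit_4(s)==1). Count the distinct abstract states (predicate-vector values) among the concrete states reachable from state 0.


BFS from 0:
Concrete reachable: {0, 1, 2, 6, 7, 9, 16, 17}
Abstract via predicates (s mod 5 == 4), (bit_4(s)==1):
  (0,0) <- {0, 1, 2, 6, 7}
  (0,1) <- {16, 17}
  (1,0) <- {9}
Distinct abstract states = 3

3


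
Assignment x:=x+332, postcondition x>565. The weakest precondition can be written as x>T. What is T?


Formula: wp(x:=E, P) = P[E/x] (substitute E for x in postcondition)
Step 1: Postcondition: x>565
Step 2: Substitute x+332 for x: x+332>565
Step 3: Solve for x: x > 565-332 = 233

233


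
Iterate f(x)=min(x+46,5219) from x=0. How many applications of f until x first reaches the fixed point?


Step 1: x=0, cap=5219, increment=46
Step 2: x grows by 46 each step until capped at 5219; fixed point is x=5219
Step 3: iterations = ceil(5219/46) = 114

114


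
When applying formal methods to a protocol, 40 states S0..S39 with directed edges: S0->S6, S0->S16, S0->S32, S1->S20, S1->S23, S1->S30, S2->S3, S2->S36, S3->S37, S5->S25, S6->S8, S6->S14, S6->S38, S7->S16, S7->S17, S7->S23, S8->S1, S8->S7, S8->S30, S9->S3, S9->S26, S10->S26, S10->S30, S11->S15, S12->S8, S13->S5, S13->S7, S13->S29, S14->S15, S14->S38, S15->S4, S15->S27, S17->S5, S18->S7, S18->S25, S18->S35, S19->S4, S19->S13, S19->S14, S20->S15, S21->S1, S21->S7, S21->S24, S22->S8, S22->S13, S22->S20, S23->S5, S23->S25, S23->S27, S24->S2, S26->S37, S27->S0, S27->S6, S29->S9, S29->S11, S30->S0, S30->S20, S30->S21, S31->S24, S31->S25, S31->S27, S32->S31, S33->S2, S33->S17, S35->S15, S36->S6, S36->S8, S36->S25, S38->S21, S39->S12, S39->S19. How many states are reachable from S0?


BFS from S0:
  layer 0: {S0}
  layer 1: {S6, S16, S32}
  layer 2: {S8, S14, S31, S38}
  layer 3: {S1, S7, S15, S21, S24, S25, S27, S30}
  layer 4: {S2, S4, S17, S20, S23}
  layer 5: {S3, S5, S36}
  layer 6: {S37}
Reachable set: {S0, S1, S2, S3, S4, S5, S6, S7, S8, S14, S15, S16, S17, S20, S21, S23, S24, S25, S27, S30, S31, S32, S36, S37, S38}
Count = 25

25


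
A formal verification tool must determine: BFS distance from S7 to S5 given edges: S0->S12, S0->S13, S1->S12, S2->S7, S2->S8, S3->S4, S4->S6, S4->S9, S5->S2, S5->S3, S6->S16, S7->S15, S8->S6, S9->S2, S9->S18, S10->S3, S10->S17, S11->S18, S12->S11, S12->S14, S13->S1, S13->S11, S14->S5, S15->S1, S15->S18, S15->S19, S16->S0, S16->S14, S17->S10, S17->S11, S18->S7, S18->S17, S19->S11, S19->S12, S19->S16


BFS layer-by-layer from S7:
  dist 0: {S7}
  dist 1: {S15}
  dist 2: {S1, S18, S19}
  dist 3: {S11, S12, S16, S17}
  dist 4: {S0, S10, S14}
  dist 5: {S3, S5, S13}
  -> S5 reached at distance 5
Shortest path length = 5

5


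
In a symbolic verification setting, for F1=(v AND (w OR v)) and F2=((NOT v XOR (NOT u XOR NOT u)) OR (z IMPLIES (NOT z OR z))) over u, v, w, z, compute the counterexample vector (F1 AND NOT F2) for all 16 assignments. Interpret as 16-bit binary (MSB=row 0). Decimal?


F1 = (v AND (w OR v))
F2 = ((NOT v XOR (NOT u XOR NOT u)) OR (z IMPLIES (NOT z OR z)))
Counterexample to F1=>F2 is where F1=1 and F2=0.
Evaluate each row (bits = u,v,w,z, MSB first):
  row 0 [0000]: F1=0 F2=1 -> F1&~F2 -> 0
  row 1 [0001]: F1=0 F2=1 -> F1&~F2 -> 0
  row 2 [0010]: F1=0 F2=1 -> F1&~F2 -> 0
  row 3 [0011]: F1=0 F2=1 -> F1&~F2 -> 0
  row 4 [0100]: F1=1 F2=1 -> F1&~F2 -> 0
  row 5 [0101]: F1=1 F2=1 -> F1&~F2 -> 0
  row 6 [0110]: F1=1 F2=1 -> F1&~F2 -> 0
  row 7 [0111]: F1=1 F2=1 -> F1&~F2 -> 0
  row 8 [1000]: F1=0 F2=1 -> F1&~F2 -> 0
  row 9 [1001]: F1=0 F2=1 -> F1&~F2 -> 0
  row 10 [1010]: F1=0 F2=1 -> F1&~F2 -> 0
  row 11 [1011]: F1=0 F2=1 -> F1&~F2 -> 0
  row 12 [1100]: F1=1 F2=1 -> F1&~F2 -> 0
  row 13 [1101]: F1=1 F2=1 -> F1&~F2 -> 0
  row 14 [1110]: F1=1 F2=1 -> F1&~F2 -> 0
  row 15 [1111]: F1=1 F2=1 -> F1&~F2 -> 0
Full result column, 4 rows per line (u,v fixed per line; w,z runs 00..11 left to right):
  rows 0-3 [u,v=00]: 0000  = hex 0
  rows 4-7 [u,v=01]: 0000  = hex 0
  rows 8-11 [u,v=10]: 0000  = hex 0
  rows 12-15 [u,v=11]: 0000  = hex 0
Counterexample vector (row 0 .. row 15) = 0000000000000000
Output column grouped in 4s = 0000 0000 0000 0000 = 0x0000
Convert to decimal digit by digit (value = value*16 + digit):
  0 -> 0
  0*16 + 0 = 0
  0*16 + 0 = 0
  0*16 + 0 = 0
Decimal = 0

0


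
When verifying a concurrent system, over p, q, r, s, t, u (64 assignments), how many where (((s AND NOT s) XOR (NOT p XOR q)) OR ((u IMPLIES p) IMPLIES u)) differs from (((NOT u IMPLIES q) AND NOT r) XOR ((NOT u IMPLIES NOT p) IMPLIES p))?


F1 = (((s AND NOT s) XOR (NOT p XOR q)) OR ((u IMPLIES p) IMPLIES u))
F2 = (((NOT u IMPLIES q) AND NOT r) XOR ((NOT u IMPLIES NOT p) IMPLIES p))
Evaluate both on each of 64 rows (bits = p,q,r,s,t,u):
  row 0 [000000]: F1=1 F2=0 (differ) -> 1
  row 1 [000001]: F1=1 F2=1 -> 0
  row 2 [000010]: F1=1 F2=0 (differ) -> 1
  row 3 [000011]: F1=1 F2=1 -> 0
  row 4 [000100]: F1=1 F2=0 (differ) -> 1
  (every remaining row is evaluated the same way; all 64 results are listed next)
Full result column, 8 rows per line (p,q,r fixed per line; s,t,u runs 000..111 left to right):
  rows 0-7 [p,q,r=000]: 10101010  (ones: 4)
  rows 8-15 [p,q,r=001]: 11111111  (ones: 8)
  rows 16-23 [p,q,r=010]: 10101010  (ones: 4)
  rows 24-31 [p,q,r=011]: 01010101  (ones: 4)
  rows 32-39 [p,q,r=100]: 11111111  (ones: 8)
  rows 40-47 [p,q,r=101]: 10101010  (ones: 4)
  rows 48-55 [p,q,r=110]: 11111111  (ones: 8)
  rows 56-63 [p,q,r=111]: 00000000  (ones: 0)
Disagreements = 4+8+4+4+8+4+8+0 = 40

40


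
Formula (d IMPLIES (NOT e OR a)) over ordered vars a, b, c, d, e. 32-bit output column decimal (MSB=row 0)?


Formula: (d IMPLIES (NOT e OR a)) over a, b, c, d, e (32 rows)
Evaluate each row (bits = a,b,c,d,e, MSB first):
  row 0 [00000]: (0 IMPLIES (NOT 0 OR 0)) -> 1
  row 1 [00001]: (0 IMPLIES (NOT 1 OR 0)) -> 1
  row 2 [00010]: (1 IMPLIES (NOT 0 OR 0)) -> 1
  row 3 [00011]: (1 IMPLIES (NOT 1 OR 0)) -> 0
  row 4 [00100]: (0 IMPLIES (NOT 0 OR 0)) -> 1
  row 5 [00101]: (0 IMPLIES (NOT 1 OR 0)) -> 1
  row 6 [00110]: (1 IMPLIES (NOT 0 OR 0)) -> 1
  row 7 [00111]: (1 IMPLIES (NOT 1 OR 0)) -> 0
  row 8 [01000]: (0 IMPLIES (NOT 0 OR 0)) -> 1
  row 9 [01001]: (0 IMPLIES (NOT 1 OR 0)) -> 1
  row 10 [01010]: (1 IMPLIES (NOT 0 OR 0)) -> 1
  row 11 [01011]: (1 IMPLIES (NOT 1 OR 0)) -> 0
  row 12 [01100]: (0 IMPLIES (NOT 0 OR 0)) -> 1
  row 13 [01101]: (0 IMPLIES (NOT 1 OR 0)) -> 1
  row 14 [01110]: (1 IMPLIES (NOT 0 OR 0)) -> 1
  row 15 [01111]: (1 IMPLIES (NOT 1 OR 0)) -> 0
  row 16 [10000]: (0 IMPLIES (NOT 0 OR 1)) -> 1
  row 17 [10001]: (0 IMPLIES (NOT 1 OR 1)) -> 1
  row 18 [10010]: (1 IMPLIES (NOT 0 OR 1)) -> 1
  row 19 [10011]: (1 IMPLIES (NOT 1 OR 1)) -> 1
  row 20 [10100]: (0 IMPLIES (NOT 0 OR 1)) -> 1
  row 21 [10101]: (0 IMPLIES (NOT 1 OR 1)) -> 1
  row 22 [10110]: (1 IMPLIES (NOT 0 OR 1)) -> 1
  row 23 [10111]: (1 IMPLIES (NOT 1 OR 1)) -> 1
  row 24 [11000]: (0 IMPLIES (NOT 0 OR 1)) -> 1
  row 25 [11001]: (0 IMPLIES (NOT 1 OR 1)) -> 1
  row 26 [11010]: (1 IMPLIES (NOT 0 OR 1)) -> 1
  row 27 [11011]: (1 IMPLIES (NOT 1 OR 1)) -> 1
  row 28 [11100]: (0 IMPLIES (NOT 0 OR 1)) -> 1
  row 29 [11101]: (0 IMPLIES (NOT 1 OR 1)) -> 1
  row 30 [11110]: (1 IMPLIES (NOT 0 OR 1)) -> 1
  row 31 [11111]: (1 IMPLIES (NOT 1 OR 1)) -> 1
Full result column, 4 rows per line (a,b,c fixed per line; d,e runs 00..11 left to right):
  rows 0-3 [a,b,c=000]: 1110  = hex E
  rows 4-7 [a,b,c=001]: 1110  = hex E
  rows 8-11 [a,b,c=010]: 1110  = hex E
  rows 12-15 [a,b,c=011]: 1110  = hex E
  rows 16-19 [a,b,c=100]: 1111  = hex F
  rows 20-23 [a,b,c=101]: 1111  = hex F
  rows 24-27 [a,b,c=110]: 1111  = hex F
  rows 28-31 [a,b,c=111]: 1111  = hex F
Output column (row 0 .. row 31) = 11101110111011101111111111111111
Output column grouped in 4s = 1110 1110 1110 1110 1111 1111 1111 1111 = 0xEEEEFFFF
Convert to decimal digit by digit (value = value*16 + digit):
  E -> 14
  14*16 + 14 (E) = 238
  238*16 + 14 (E) = 3822
  3822*16 + 14 (E) = 61166
  61166*16 + 15 (F) = 978671
  978671*16 + 15 (F) = 15658751
  15658751*16 + 15 (F) = 250540031
  250540031*16 + 15 (F) = 4008640511
Decimal = 4008640511

4008640511


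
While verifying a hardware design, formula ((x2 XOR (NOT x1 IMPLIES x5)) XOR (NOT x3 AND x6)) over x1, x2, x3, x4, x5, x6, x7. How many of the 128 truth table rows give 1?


Formula: ((x2 XOR (NOT x1 IMPLIES x5)) XOR (NOT x3 AND x6)) over 7 vars (128 rows)
Evaluate each row (x1, x2, x3, x4, x5, x6, x7 as bits, MSB first):
  row 0 [0000000]: ((0 XOR (NOT 0 IMPLIES 0)) XOR (NOT 0 AND 0)) -> 0
  row 1 [0000001]: ((0 XOR (NOT 0 IMPLIES 0)) XOR (NOT 0 AND 0)) -> 0
  row 2 [0000010]: ((0 XOR (NOT 0 IMPLIES 0)) XOR (NOT 0 AND 1)) -> 1
  row 3 [0000011]: ((0 XOR (NOT 0 IMPLIES 0)) XOR (NOT 0 AND 1)) -> 1
  row 4 [0000100]: ((0 XOR (NOT 0 IMPLIES 1)) XOR (NOT 0 AND 0)) -> 1
  (every remaining row is evaluated the same way; all 128 results are listed next)
Full result column, 8 rows per line (x1,x2,x3,x4 fixed per line; x5,x6,x7 runs 000..111 left to right):
  rows 0-7 [x1,x2,x3,x4=0000]: 00111100  (ones: 4)
  rows 8-15 [x1,x2,x3,x4=0001]: 00111100  (ones: 4)
  rows 16-23 [x1,x2,x3,x4=0010]: 00001111  (ones: 4)
  rows 24-31 [x1,x2,x3,x4=0011]: 00001111  (ones: 4)
  rows 32-39 [x1,x2,x3,x4=0100]: 11000011  (ones: 4)
  rows 40-47 [x1,x2,x3,x4=0101]: 11000011  (ones: 4)
  rows 48-55 [x1,x2,x3,x4=0110]: 11110000  (ones: 4)
  rows 56-63 [x1,x2,x3,x4=0111]: 11110000  (ones: 4)
  rows 64-71 [x1,x2,x3,x4=1000]: 11001100  (ones: 4)
  rows 72-79 [x1,x2,x3,x4=1001]: 11001100  (ones: 4)
  rows 80-87 [x1,x2,x3,x4=1010]: 11111111  (ones: 8)
  rows 88-95 [x1,x2,x3,x4=1011]: 11111111  (ones: 8)
  rows 96-103 [x1,x2,x3,x4=1100]: 00110011  (ones: 4)
  rows 104-111 [x1,x2,x3,x4=1101]: 00110011  (ones: 4)
  rows 112-119 [x1,x2,x3,x4=1110]: 00000000  (ones: 0)
  rows 120-127 [x1,x2,x3,x4=1111]: 00000000  (ones: 0)
Count of 1-rows = 4+4+4+4+4+4+4+4+4+4+8+8+4+4+0+0 = 64

64


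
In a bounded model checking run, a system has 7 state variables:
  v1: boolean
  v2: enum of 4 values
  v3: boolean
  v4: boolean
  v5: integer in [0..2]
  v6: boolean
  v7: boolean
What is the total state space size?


State space = product of domain sizes of all variables.
Domain sizes:
  v1 (boolean): 2
  v2 (enum of 4 values): 4
  v3 (boolean): 2
  v4 (boolean): 2
  v5 (integer in [0..2]): 3
  v6 (boolean): 2
  v7 (boolean): 2
Product = 2 * 4 * 2 * 2 * 3 * 2 * 2 = 384

384


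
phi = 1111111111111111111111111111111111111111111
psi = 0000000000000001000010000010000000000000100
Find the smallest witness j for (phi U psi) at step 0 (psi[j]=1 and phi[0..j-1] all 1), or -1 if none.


(phi U psi) at 0: need smallest j with psi[j]=1 and phi[i]=1 for all i in [0,j).
Scan from step 0:
  step 0: phi=1, psi=0 -> continue
  step 1: phi=1, psi=0 -> continue
  step 2: phi=1, psi=0 -> continue
  step 3: phi=1, psi=0 -> continue
  step 15: psi=1 and phi held for [0,15) -> witness found
Witness step = 15

15


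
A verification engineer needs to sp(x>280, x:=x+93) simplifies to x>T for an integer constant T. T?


Formula: sp(P, x:=E) = exists old_x. (x = E[old_x/x]) AND P[old_x/x] (old_x is the value of x before the assignment; eliminate old_x by solving x = E[old_x/x] for old_x)
Step 1: Precondition P: x>280, i.e. old_x > 280
Step 2: Assignment gives x = old_x + 93, so old_x = x - 93
Step 3: Substitute into P: x - 93 > 280
Step 4: Simplify: x > 280+93 = 373

373


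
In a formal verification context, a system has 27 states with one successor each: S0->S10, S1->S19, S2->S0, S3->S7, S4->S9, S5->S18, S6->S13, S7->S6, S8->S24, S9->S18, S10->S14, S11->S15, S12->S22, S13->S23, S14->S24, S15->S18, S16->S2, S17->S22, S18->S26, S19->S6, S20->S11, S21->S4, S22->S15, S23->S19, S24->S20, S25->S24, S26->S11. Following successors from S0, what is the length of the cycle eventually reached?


Trace from S0 until a state repeats:
  S0 -> S10 -> S14 -> S24 -> S20 -> S11 -> S15 -> S18 -> S26 -> S11
S11 first seen at step 5, revisited at step 9.
Cycle length = 9 - 5 = 4

4


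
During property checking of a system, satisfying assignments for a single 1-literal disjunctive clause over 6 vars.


Step 1: Total=2^6=64
Step 2: Unsat when all 1 false: 2^5=32
Step 3: Sat=64-32=32

32


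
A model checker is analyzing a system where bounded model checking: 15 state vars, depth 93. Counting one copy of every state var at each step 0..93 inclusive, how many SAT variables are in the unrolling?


BMC unrolls to depth k, creating one copy of each state var for steps 0..k.
Step count = 93 + 1 = 94 (steps 0 through 93)
Vars per step = 15
Total = 15 * 94 = 1410

1410


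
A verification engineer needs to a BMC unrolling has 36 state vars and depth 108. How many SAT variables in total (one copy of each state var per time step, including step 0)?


BMC unrolls to depth k, creating one copy of each state var for steps 0..k.
Step count = 108 + 1 = 109 (steps 0 through 108)
Vars per step = 36
Total = 36 * 109 = 3924

3924


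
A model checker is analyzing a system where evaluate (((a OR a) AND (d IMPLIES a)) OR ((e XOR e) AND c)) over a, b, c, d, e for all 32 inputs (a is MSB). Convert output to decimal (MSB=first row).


Formula: (((a OR a) AND (d IMPLIES a)) OR ((e XOR e) AND c)) over a, b, c, d, e (32 rows)
Evaluate each row (bits = a,b,c,d,e, MSB first):
  row 0 [00000]: (((0 OR 0) AND (0 IMPLIES 0)) OR ((0 XOR 0) AND 0)) -> 0
  row 1 [00001]: (((0 OR 0) AND (0 IMPLIES 0)) OR ((1 XOR 1) AND 0)) -> 0
  row 2 [00010]: (((0 OR 0) AND (1 IMPLIES 0)) OR ((0 XOR 0) AND 0)) -> 0
  row 3 [00011]: (((0 OR 0) AND (1 IMPLIES 0)) OR ((1 XOR 1) AND 0)) -> 0
  row 4 [00100]: (((0 OR 0) AND (0 IMPLIES 0)) OR ((0 XOR 0) AND 1)) -> 0
  row 5 [00101]: (((0 OR 0) AND (0 IMPLIES 0)) OR ((1 XOR 1) AND 1)) -> 0
  row 6 [00110]: (((0 OR 0) AND (1 IMPLIES 0)) OR ((0 XOR 0) AND 1)) -> 0
  row 7 [00111]: (((0 OR 0) AND (1 IMPLIES 0)) OR ((1 XOR 1) AND 1)) -> 0
  row 8 [01000]: (((0 OR 0) AND (0 IMPLIES 0)) OR ((0 XOR 0) AND 0)) -> 0
  row 9 [01001]: (((0 OR 0) AND (0 IMPLIES 0)) OR ((1 XOR 1) AND 0)) -> 0
  row 10 [01010]: (((0 OR 0) AND (1 IMPLIES 0)) OR ((0 XOR 0) AND 0)) -> 0
  row 11 [01011]: (((0 OR 0) AND (1 IMPLIES 0)) OR ((1 XOR 1) AND 0)) -> 0
  row 12 [01100]: (((0 OR 0) AND (0 IMPLIES 0)) OR ((0 XOR 0) AND 1)) -> 0
  row 13 [01101]: (((0 OR 0) AND (0 IMPLIES 0)) OR ((1 XOR 1) AND 1)) -> 0
  row 14 [01110]: (((0 OR 0) AND (1 IMPLIES 0)) OR ((0 XOR 0) AND 1)) -> 0
  row 15 [01111]: (((0 OR 0) AND (1 IMPLIES 0)) OR ((1 XOR 1) AND 1)) -> 0
  row 16 [10000]: (((1 OR 1) AND (0 IMPLIES 1)) OR ((0 XOR 0) AND 0)) -> 1
  row 17 [10001]: (((1 OR 1) AND (0 IMPLIES 1)) OR ((1 XOR 1) AND 0)) -> 1
  row 18 [10010]: (((1 OR 1) AND (1 IMPLIES 1)) OR ((0 XOR 0) AND 0)) -> 1
  row 19 [10011]: (((1 OR 1) AND (1 IMPLIES 1)) OR ((1 XOR 1) AND 0)) -> 1
  row 20 [10100]: (((1 OR 1) AND (0 IMPLIES 1)) OR ((0 XOR 0) AND 1)) -> 1
  row 21 [10101]: (((1 OR 1) AND (0 IMPLIES 1)) OR ((1 XOR 1) AND 1)) -> 1
  row 22 [10110]: (((1 OR 1) AND (1 IMPLIES 1)) OR ((0 XOR 0) AND 1)) -> 1
  row 23 [10111]: (((1 OR 1) AND (1 IMPLIES 1)) OR ((1 XOR 1) AND 1)) -> 1
  row 24 [11000]: (((1 OR 1) AND (0 IMPLIES 1)) OR ((0 XOR 0) AND 0)) -> 1
  row 25 [11001]: (((1 OR 1) AND (0 IMPLIES 1)) OR ((1 XOR 1) AND 0)) -> 1
  row 26 [11010]: (((1 OR 1) AND (1 IMPLIES 1)) OR ((0 XOR 0) AND 0)) -> 1
  row 27 [11011]: (((1 OR 1) AND (1 IMPLIES 1)) OR ((1 XOR 1) AND 0)) -> 1
  row 28 [11100]: (((1 OR 1) AND (0 IMPLIES 1)) OR ((0 XOR 0) AND 1)) -> 1
  row 29 [11101]: (((1 OR 1) AND (0 IMPLIES 1)) OR ((1 XOR 1) AND 1)) -> 1
  row 30 [11110]: (((1 OR 1) AND (1 IMPLIES 1)) OR ((0 XOR 0) AND 1)) -> 1
  row 31 [11111]: (((1 OR 1) AND (1 IMPLIES 1)) OR ((1 XOR 1) AND 1)) -> 1
Full result column, 4 rows per line (a,b,c fixed per line; d,e runs 00..11 left to right):
  rows 0-3 [a,b,c=000]: 0000  = hex 0
  rows 4-7 [a,b,c=001]: 0000  = hex 0
  rows 8-11 [a,b,c=010]: 0000  = hex 0
  rows 12-15 [a,b,c=011]: 0000  = hex 0
  rows 16-19 [a,b,c=100]: 1111  = hex F
  rows 20-23 [a,b,c=101]: 1111  = hex F
  rows 24-27 [a,b,c=110]: 1111  = hex F
  rows 28-31 [a,b,c=111]: 1111  = hex F
Output column (row 0 .. row 31) = 00000000000000001111111111111111
Output column grouped in 4s = 0000 0000 0000 0000 1111 1111 1111 1111 = 0x0000FFFF
Convert to decimal digit by digit (value = value*16 + digit):
  0 -> 0
  0*16 + 0 = 0
  0*16 + 0 = 0
  0*16 + 0 = 0
  0*16 + 15 (F) = 15
  15*16 + 15 (F) = 255
  255*16 + 15 (F) = 4095
  4095*16 + 15 (F) = 65535
Decimal = 65535

65535


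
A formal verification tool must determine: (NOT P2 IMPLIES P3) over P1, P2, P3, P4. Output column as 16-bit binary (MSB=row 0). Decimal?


Formula: (NOT P2 IMPLIES P3) over P1, P2, P3, P4 (16 rows)
Evaluate each row (bits = P1,P2,P3,P4, MSB first):
  row 0 [0000]: (NOT 0 IMPLIES 0) -> 0
  row 1 [0001]: (NOT 0 IMPLIES 0) -> 0
  row 2 [0010]: (NOT 0 IMPLIES 1) -> 1
  row 3 [0011]: (NOT 0 IMPLIES 1) -> 1
  row 4 [0100]: (NOT 1 IMPLIES 0) -> 1
  row 5 [0101]: (NOT 1 IMPLIES 0) -> 1
  row 6 [0110]: (NOT 1 IMPLIES 1) -> 1
  row 7 [0111]: (NOT 1 IMPLIES 1) -> 1
  row 8 [1000]: (NOT 0 IMPLIES 0) -> 0
  row 9 [1001]: (NOT 0 IMPLIES 0) -> 0
  row 10 [1010]: (NOT 0 IMPLIES 1) -> 1
  row 11 [1011]: (NOT 0 IMPLIES 1) -> 1
  row 12 [1100]: (NOT 1 IMPLIES 0) -> 1
  row 13 [1101]: (NOT 1 IMPLIES 0) -> 1
  row 14 [1110]: (NOT 1 IMPLIES 1) -> 1
  row 15 [1111]: (NOT 1 IMPLIES 1) -> 1
Full result column, 4 rows per line (P1,P2 fixed per line; P3,P4 runs 00..11 left to right):
  rows 0-3 [P1,P2=00]: 0011  = hex 3
  rows 4-7 [P1,P2=01]: 1111  = hex F
  rows 8-11 [P1,P2=10]: 0011  = hex 3
  rows 12-15 [P1,P2=11]: 1111  = hex F
Output column (row 0 .. row 15) = 0011111100111111
Output column grouped in 4s = 0011 1111 0011 1111 = 0x3F3F
Convert to decimal digit by digit (value = value*16 + digit):
  3 -> 3
  3*16 + 15 (F) = 63
  63*16 + 3 = 1011
  1011*16 + 15 (F) = 16191
Decimal = 16191

16191


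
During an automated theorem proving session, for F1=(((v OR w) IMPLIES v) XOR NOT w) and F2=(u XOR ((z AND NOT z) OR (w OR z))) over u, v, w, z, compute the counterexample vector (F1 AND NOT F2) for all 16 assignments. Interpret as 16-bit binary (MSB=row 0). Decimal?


F1 = (((v OR w) IMPLIES v) XOR NOT w)
F2 = (u XOR ((z AND NOT z) OR (w OR z)))
Counterexample to F1=>F2 is where F1=1 and F2=0.
Evaluate each row (bits = u,v,w,z, MSB first):
  row 0 [0000]: F1=0 F2=0 -> F1&~F2 -> 0
  row 1 [0001]: F1=0 F2=1 -> F1&~F2 -> 0
  row 2 [0010]: F1=0 F2=1 -> F1&~F2 -> 0
  row 3 [0011]: F1=0 F2=1 -> F1&~F2 -> 0
  row 4 [0100]: F1=0 F2=0 -> F1&~F2 -> 0
  row 5 [0101]: F1=0 F2=1 -> F1&~F2 -> 0
  row 6 [0110]: F1=1 F2=1 -> F1&~F2 -> 0
  row 7 [0111]: F1=1 F2=1 -> F1&~F2 -> 0
  row 8 [1000]: F1=0 F2=1 -> F1&~F2 -> 0
  row 9 [1001]: F1=0 F2=0 -> F1&~F2 -> 0
  row 10 [1010]: F1=0 F2=0 -> F1&~F2 -> 0
  row 11 [1011]: F1=0 F2=0 -> F1&~F2 -> 0
  row 12 [1100]: F1=0 F2=1 -> F1&~F2 -> 0
  row 13 [1101]: F1=0 F2=0 -> F1&~F2 -> 0
  row 14 [1110]: F1=1 F2=0 -> F1&~F2 -> 1
  row 15 [1111]: F1=1 F2=0 -> F1&~F2 -> 1
Full result column, 4 rows per line (u,v fixed per line; w,z runs 00..11 left to right):
  rows 0-3 [u,v=00]: 0000  = hex 0
  rows 4-7 [u,v=01]: 0000  = hex 0
  rows 8-11 [u,v=10]: 0000  = hex 0
  rows 12-15 [u,v=11]: 0011  = hex 3
Counterexample vector (row 0 .. row 15) = 0000000000000011
Output column grouped in 4s = 0000 0000 0000 0011 = 0x0003
Convert to decimal digit by digit (value = value*16 + digit):
  0 -> 0
  0*16 + 0 = 0
  0*16 + 0 = 0
  0*16 + 3 = 3
Decimal = 3

3
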